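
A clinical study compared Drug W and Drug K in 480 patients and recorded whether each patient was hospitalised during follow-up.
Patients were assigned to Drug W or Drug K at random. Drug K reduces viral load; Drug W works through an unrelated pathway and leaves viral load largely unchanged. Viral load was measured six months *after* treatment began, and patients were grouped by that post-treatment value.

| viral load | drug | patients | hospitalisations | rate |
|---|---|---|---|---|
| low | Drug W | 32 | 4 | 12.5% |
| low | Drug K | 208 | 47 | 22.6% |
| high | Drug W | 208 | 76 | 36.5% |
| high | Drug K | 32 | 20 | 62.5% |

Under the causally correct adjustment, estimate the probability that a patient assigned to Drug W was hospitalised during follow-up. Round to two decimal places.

0.33

Drug W is lower inside every viral load stratum but Drug K is lower in aggregate. Whether to stratify depends on how viral load relates to the drug.
Viral load is downstream of the drug. One should not condition on a consequence of treatment, so the overall rates are the right comparison.
So P(outcome | do(Drug W)) is just the pooled rate for Drug W: 80/240 = 0.333.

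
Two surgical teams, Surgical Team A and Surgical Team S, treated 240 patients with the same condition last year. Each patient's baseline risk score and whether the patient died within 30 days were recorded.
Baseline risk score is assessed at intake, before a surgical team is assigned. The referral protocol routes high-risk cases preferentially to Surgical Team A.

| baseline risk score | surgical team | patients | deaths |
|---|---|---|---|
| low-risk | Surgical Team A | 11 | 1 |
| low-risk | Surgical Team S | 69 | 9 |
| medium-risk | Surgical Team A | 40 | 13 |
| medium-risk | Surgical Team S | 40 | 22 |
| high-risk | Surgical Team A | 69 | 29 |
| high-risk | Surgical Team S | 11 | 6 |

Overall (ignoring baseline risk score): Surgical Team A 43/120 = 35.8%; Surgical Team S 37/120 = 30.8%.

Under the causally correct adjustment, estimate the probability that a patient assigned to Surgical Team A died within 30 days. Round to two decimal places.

0.28

Baseline risk score satisfies the back-door criterion: it is not a descendant of the surgical team, and it blocks the spurious path from surgical team to outcome. Adjusting for it (i.e., using the within-baseline risk score rates) gives the causal effect.
Standardising Surgical Team A to the population baseline risk score mix: 0.333·1/11 + 0.333·13/40 + 0.333·29/69 = 0.279.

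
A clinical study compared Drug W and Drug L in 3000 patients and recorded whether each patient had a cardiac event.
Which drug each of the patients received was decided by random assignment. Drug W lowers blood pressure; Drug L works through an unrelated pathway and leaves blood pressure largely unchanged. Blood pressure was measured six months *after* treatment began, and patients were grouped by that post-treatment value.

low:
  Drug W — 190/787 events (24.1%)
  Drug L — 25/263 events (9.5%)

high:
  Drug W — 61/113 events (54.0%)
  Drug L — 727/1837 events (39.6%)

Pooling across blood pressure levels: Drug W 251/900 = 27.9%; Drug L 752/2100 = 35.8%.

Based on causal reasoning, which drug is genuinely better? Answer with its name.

Within every blood pressure level Drug L has the lower rate, yet pooled Drug W does — Simpson's reversal.
Blood pressure is downstream of the drug. One should not condition on a consequence of treatment, so the overall rates are the right comparison.
Pooled: Drug W 27.9% vs Drug L 35.8%; Drug W is lower overall.

Drug W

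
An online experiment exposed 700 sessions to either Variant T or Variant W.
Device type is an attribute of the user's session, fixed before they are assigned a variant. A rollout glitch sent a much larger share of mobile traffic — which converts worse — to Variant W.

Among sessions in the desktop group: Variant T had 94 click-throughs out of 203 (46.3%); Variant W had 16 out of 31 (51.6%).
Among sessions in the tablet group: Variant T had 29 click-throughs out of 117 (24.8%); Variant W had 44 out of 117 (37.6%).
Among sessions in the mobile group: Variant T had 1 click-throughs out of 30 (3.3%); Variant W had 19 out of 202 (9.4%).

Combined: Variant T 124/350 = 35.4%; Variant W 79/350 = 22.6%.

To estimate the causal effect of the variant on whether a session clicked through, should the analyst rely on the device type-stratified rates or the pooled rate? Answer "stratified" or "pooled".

stratified

The device type-specific comparison favours Variant W throughout, but the pooled figures favour Variant T. The question is whether to condition on device type.
The imbalance in device type arose from how sessions were allocated, not from anything the variant did; and device type independently affects the outcome. The pooled gap is confounded — condition on device type.
Within each level — desktop: 46.3% vs 51.6%; tablet: 24.8% vs 37.6%; mobile: 3.3% vs 9.4% — Variant W is higher every time.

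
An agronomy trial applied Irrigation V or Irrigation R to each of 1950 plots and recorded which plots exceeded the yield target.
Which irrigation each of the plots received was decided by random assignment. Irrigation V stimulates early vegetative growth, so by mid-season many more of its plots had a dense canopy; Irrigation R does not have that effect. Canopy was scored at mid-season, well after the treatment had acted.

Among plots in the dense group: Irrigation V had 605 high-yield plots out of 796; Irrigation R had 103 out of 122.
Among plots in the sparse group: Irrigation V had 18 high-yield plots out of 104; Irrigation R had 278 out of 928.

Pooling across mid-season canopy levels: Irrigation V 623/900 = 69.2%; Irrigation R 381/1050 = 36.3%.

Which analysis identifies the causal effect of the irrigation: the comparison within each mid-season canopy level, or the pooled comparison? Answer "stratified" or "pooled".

pooled

Mid-season canopy is downstream of the irrigation. One should not condition on a consequence of treatment, so the overall rates are the right comparison.
Pooled: Irrigation V 69.2% vs Irrigation R 36.3%; Irrigation V is higher overall.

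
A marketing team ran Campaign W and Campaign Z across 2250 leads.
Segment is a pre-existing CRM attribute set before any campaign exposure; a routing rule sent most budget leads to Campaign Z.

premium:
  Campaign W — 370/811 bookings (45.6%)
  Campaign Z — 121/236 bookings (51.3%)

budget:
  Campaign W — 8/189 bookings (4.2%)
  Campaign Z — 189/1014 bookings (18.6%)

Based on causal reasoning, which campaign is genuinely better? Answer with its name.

Campaign Z

Campaign Z is higher inside every customer segment stratum but Campaign W is higher in aggregate. Whether to stratify depends on how customer segment relates to the campaign.
Nothing the campaign does changes customer segment; the imbalance is an allocation artefact. With customer segment also predicting the outcome, the pooled figure is confounded, and the within-stratum comparison is the causal one.
Within each level — premium: 45.6% vs 51.3%; budget: 4.2% vs 18.6% — Campaign Z is higher every time.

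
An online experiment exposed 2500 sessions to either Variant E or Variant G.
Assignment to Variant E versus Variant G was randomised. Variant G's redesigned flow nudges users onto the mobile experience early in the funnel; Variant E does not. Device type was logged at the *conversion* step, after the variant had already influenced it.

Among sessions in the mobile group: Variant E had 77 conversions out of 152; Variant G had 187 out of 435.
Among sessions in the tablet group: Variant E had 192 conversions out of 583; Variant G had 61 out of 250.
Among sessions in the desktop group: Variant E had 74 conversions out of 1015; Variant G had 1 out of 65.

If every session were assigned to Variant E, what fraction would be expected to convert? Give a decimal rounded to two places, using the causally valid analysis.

Device type is downstream of the variant. One should not condition on a consequence of treatment, so the overall rates are the right comparison.
So P(outcome | do(Variant E)) is just the pooled rate for Variant E: 343/1750 = 0.196.

0.20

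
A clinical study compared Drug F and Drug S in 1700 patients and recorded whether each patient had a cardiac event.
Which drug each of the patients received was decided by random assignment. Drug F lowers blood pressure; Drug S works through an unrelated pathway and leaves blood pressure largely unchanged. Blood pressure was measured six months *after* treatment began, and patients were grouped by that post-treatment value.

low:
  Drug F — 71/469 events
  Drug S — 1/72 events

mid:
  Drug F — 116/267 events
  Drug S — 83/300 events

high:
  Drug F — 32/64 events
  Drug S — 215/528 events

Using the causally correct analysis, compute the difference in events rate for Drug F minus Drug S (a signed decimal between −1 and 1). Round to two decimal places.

The stratified and pooled comparisons disagree (Drug S wins within each blood pressure; Drug F wins overall), so the answer turns on the causal role of blood pressure.
Blood pressure is downstream of the drug. One should not condition on a consequence of treatment, so the overall rates are the right comparison.
The causal difference is the pooled difference: 0.274 − 0.332 = -0.058.

-0.06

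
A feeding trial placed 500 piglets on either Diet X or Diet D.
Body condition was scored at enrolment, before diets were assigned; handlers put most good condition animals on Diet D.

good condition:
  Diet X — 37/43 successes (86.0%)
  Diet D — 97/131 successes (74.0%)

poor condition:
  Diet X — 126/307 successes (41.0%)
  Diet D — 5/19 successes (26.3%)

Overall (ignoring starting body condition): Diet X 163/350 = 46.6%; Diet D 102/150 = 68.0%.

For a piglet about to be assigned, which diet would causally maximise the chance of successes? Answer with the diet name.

Diet X

The stratified and pooled comparisons disagree (Diet X wins within each starting body condition; Diet D wins overall), so the answer turns on the causal role of starting body condition.
The imbalance in starting body condition arose from how piglets were allocated, not from anything the diet did; and starting body condition independently affects the outcome. The pooled gap is confounded — condition on starting body condition.
Within each level — good condition: 86.0% vs 74.0%; poor condition: 41.0% vs 26.3% — Diet X is higher every time.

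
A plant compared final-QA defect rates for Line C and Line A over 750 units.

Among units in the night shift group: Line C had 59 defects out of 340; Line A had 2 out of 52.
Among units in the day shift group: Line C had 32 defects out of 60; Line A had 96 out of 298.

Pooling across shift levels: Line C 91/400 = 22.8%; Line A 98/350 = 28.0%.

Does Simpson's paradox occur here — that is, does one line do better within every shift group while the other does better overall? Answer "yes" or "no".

yes

Within each shift level (night shift 17.4% vs 3.8%; day shift 53.3% vs 32.2%), Line A has the lower rate every time. Pooled: 22.8% vs 28.0% — Line C has the lower rate overall. The two comparisons disagree.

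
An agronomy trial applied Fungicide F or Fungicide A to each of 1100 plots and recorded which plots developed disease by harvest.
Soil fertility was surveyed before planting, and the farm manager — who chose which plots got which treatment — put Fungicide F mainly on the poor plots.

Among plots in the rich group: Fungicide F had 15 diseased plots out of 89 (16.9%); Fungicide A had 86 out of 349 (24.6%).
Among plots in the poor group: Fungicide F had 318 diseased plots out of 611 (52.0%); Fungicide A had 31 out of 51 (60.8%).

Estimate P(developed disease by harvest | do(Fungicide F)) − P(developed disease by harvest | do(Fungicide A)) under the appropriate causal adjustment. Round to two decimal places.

-0.08

Nothing the fungicide does changes soil fertility; the imbalance is an allocation artefact. With soil fertility also predicting the outcome, the pooled figure is confounded, and the within-stratum comparison is the causal one.
Adjusting over the population distribution of soil fertility: 0.398·(0.169−0.246) + 0.602·(0.520−0.608) = -0.084.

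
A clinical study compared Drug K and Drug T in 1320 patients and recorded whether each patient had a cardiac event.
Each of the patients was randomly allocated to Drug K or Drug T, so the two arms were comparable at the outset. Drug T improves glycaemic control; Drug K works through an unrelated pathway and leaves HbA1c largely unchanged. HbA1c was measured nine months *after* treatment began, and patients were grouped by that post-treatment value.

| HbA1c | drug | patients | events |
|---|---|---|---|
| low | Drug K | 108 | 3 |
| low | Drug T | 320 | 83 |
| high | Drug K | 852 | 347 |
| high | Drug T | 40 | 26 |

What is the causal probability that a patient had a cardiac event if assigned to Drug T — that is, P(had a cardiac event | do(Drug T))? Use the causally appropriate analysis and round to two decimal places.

The stratified and pooled comparisons disagree (Drug K wins within each HbA1c; Drug T wins overall), so the answer turns on the causal role of HbA1c.
HbA1c here is a post-treatment variable shaped by the drug; conditioning on it would introduce bias rather than remove it. The overall comparison is the causal one.
So P(outcome | do(Drug T)) is just the pooled rate for Drug T: 109/360 = 0.303.

0.30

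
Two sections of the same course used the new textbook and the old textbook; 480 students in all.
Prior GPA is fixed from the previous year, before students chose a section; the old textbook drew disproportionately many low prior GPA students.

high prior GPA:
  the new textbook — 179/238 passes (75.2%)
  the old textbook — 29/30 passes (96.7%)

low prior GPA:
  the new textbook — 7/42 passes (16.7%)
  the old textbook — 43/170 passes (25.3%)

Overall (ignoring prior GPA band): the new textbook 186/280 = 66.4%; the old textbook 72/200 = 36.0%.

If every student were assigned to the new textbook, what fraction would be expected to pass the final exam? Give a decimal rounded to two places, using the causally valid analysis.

The imbalance in prior GPA band arose from how students were allocated, not from anything the teaching method did; and prior GPA band independently affects the outcome. The pooled gap is confounded — condition on prior GPA band.
Standardising the new textbook to the population prior GPA band mix: 0.558·179/238 + 0.442·7/42 = 0.494.

0.49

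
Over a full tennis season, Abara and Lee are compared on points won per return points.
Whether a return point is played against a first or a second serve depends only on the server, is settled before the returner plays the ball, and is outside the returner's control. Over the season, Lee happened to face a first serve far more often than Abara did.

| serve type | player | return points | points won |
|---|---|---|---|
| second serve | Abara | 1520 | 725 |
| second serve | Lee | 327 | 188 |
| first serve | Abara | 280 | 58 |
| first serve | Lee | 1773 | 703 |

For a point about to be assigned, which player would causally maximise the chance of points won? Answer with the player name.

Nothing the player does changes serve type; the imbalance is an allocation artefact. With serve type also predicting the outcome, the pooled figure is confounded, and the within-stratum comparison is the causal one.
Within each level — second serve: 47.7% vs 57.5%; first serve: 20.7% vs 39.7% — Lee is higher every time.

Lee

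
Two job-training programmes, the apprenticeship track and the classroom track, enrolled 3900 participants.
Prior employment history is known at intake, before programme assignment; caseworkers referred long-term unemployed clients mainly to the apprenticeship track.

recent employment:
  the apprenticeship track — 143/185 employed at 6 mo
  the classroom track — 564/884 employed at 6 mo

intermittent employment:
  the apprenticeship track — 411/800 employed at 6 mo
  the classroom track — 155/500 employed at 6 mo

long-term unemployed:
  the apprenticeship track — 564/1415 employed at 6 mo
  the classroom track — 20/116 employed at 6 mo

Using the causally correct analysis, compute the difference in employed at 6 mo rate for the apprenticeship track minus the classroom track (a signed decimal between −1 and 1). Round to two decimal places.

+0.19

The stratified and pooled comparisons disagree (the apprenticeship track wins within each prior employment history; the classroom track wins overall), so the answer turns on the causal role of prior employment history.
Prior employment history differs across programmes for reasons unrelated to any effect of the programme itself, and it separately predicts the outcome — a classic confounder. We must compare within prior employment history levels.
Adjusting over the population distribution of prior employment history: 0.274·(0.773−0.638) + 0.333·(0.514−0.310) + 0.393·(0.399−0.172) = +0.194.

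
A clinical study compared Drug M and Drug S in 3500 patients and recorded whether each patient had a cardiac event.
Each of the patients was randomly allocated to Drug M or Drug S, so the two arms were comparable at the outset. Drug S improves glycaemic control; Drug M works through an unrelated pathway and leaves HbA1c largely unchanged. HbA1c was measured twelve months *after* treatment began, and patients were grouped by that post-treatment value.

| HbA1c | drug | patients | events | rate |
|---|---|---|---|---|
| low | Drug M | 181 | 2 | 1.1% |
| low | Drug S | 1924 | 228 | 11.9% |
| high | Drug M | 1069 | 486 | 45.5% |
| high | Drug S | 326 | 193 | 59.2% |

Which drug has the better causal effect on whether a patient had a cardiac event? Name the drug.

The stratified and pooled comparisons disagree (Drug M wins within each HbA1c; Drug S wins overall), so the answer turns on the causal role of HbA1c.
Because the drug influences HbA1c, HbA1c is a post-treatment mediator, not a confounder. Stratifying on it would bias the estimate; the causal effect is the crude pooled difference.
Pooled: Drug M 39.0% vs Drug S 18.7%; Drug S is lower overall.

Drug S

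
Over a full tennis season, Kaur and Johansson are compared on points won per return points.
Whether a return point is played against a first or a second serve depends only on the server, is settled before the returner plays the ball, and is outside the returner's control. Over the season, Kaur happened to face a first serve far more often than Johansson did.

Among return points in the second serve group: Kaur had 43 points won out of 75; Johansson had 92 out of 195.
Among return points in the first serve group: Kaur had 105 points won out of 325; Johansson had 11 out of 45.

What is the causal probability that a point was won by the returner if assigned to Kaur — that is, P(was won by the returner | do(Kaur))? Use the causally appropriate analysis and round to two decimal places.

0.43

The imbalance in serve type arose from how return points were allocated, not from anything the player did; and serve type independently affects the outcome. The pooled gap is confounded — condition on serve type.
Standardising Kaur to the population serve type mix: 0.422·43/75 + 0.578·105/325 = 0.429.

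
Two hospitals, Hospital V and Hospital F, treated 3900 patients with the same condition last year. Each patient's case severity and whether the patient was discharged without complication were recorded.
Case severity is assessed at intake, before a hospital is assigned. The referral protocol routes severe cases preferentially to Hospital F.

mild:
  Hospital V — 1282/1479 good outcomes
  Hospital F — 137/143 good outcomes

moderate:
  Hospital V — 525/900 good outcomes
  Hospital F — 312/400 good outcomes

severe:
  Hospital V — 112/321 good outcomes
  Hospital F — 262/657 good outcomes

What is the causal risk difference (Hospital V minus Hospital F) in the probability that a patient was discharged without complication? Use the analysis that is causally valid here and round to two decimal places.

-0.12

The stratified and pooled comparisons disagree (Hospital F wins within each case severity; Hospital V wins overall), so the answer turns on the causal role of case severity.
Nothing the hospital does changes case severity; the imbalance is an allocation artefact. With case severity also predicting the outcome, the pooled figure is confounded, and the within-stratum comparison is the causal one.
Adjusting over the population distribution of case severity: 0.416·(0.867−0.958) + 0.333·(0.583−0.780) + 0.251·(0.349−0.399) = -0.116.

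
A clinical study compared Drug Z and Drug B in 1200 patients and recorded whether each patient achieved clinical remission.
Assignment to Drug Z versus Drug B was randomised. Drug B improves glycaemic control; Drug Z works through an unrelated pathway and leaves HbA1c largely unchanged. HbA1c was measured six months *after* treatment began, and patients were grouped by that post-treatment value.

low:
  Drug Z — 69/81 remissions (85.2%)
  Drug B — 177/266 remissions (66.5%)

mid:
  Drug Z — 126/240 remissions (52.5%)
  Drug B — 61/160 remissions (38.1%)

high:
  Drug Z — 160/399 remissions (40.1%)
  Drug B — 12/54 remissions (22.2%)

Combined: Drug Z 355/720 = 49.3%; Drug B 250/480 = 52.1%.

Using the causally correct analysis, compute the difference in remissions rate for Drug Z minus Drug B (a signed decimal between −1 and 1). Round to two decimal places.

Because the drug influences HbA1c, HbA1c is a post-treatment mediator, not a confounder. Stratifying on it would bias the estimate; the causal effect is the crude pooled difference.
The causal difference is the pooled difference: 0.493 − 0.521 = -0.028.

-0.03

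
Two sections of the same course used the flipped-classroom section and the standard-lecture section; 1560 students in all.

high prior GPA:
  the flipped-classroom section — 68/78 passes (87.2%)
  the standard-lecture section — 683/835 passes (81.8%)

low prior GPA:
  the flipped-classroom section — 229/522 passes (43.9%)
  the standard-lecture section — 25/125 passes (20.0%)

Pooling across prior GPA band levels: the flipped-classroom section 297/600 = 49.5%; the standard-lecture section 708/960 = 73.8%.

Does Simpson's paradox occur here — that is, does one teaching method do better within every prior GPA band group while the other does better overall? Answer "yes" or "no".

yes

Within each prior GPA band level (high prior GPA 87.2% vs 81.8%; low prior GPA 43.9% vs 20.0%), the flipped-classroom section has the higher rate every time. Pooled: 49.5% vs 73.8% — the standard-lecture section has the higher rate overall. The two comparisons disagree.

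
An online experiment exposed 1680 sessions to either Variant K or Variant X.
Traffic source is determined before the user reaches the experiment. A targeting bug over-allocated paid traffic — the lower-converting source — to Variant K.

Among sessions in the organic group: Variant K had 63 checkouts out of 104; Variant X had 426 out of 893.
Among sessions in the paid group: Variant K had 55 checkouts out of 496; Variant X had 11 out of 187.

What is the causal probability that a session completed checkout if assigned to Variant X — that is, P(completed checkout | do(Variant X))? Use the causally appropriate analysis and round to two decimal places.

Variant K is higher inside every traffic source stratum but Variant X is higher in aggregate. Whether to stratify depends on how traffic source relates to the variant.
Traffic source differs across variants for reasons unrelated to any effect of the variant itself, and it separately predicts the outcome — a classic confounder. We must compare within traffic source levels.
Standardising Variant X to the population traffic source mix: 0.593·426/893 + 0.407·11/187 = 0.307.

0.31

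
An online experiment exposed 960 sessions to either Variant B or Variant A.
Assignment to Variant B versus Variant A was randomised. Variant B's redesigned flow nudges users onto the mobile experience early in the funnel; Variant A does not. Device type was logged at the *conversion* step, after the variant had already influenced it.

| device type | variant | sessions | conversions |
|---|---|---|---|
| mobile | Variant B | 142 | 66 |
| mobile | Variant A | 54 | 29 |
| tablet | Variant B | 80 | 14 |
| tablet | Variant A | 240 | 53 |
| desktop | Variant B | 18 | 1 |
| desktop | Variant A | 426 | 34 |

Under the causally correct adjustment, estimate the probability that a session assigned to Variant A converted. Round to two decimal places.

0.16

The distribution of device type is itself part of what the variant does — it is an intermediate outcome. Holding it fixed would remove that part of the effect; the total effect is the pooled difference.
So P(outcome | do(Variant A)) is just the pooled rate for Variant A: 116/720 = 0.161.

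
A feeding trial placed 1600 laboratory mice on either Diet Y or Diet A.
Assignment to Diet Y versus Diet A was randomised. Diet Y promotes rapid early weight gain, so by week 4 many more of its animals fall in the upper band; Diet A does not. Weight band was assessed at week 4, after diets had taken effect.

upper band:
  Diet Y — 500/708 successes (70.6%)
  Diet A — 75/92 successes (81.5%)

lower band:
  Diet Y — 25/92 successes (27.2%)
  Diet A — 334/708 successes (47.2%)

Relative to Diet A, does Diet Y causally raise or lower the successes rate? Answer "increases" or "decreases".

The stratified and pooled comparisons disagree (Diet A wins within each week-4 weight band; Diet Y wins overall), so the answer turns on the causal role of week-4 weight band.
The distribution of week-4 weight band is itself part of what the diet does — it is an intermediate outcome. Holding it fixed would remove that part of the effect; the total effect is the pooled difference.
Pooled: Diet Y 65.6% vs Diet A 51.1%; Diet Y is higher overall.

increases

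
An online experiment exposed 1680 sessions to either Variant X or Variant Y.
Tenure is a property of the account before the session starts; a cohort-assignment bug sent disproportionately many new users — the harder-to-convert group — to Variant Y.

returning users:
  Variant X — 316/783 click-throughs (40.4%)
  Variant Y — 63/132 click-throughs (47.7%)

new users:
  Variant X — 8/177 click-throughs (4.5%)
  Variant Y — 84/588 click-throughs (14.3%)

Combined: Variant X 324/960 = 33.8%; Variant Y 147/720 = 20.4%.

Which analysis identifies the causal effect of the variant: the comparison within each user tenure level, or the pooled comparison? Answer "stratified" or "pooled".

Variant Y is higher inside every user tenure stratum but Variant X is higher in aggregate. Whether to stratify depends on how user tenure relates to the variant.
Here user tenure is a common cause — it drives both which variant a case falls under and the outcome. The crude comparison mixes populations; the stratum-specific rates are the causally relevant ones.
Within each level — returning users: 40.4% vs 47.7%; new users: 4.5% vs 14.3% — Variant Y is higher every time.

stratified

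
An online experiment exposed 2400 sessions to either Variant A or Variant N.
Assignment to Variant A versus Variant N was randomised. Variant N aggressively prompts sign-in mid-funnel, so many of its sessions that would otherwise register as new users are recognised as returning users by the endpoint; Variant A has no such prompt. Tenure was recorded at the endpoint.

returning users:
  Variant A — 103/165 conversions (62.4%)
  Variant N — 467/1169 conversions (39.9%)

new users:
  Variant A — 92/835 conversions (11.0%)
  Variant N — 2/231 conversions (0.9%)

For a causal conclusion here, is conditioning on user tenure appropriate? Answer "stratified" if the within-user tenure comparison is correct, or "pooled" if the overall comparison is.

pooled

Within every user tenure level Variant A has the higher rate, yet pooled Variant N does — Simpson's reversal.
The distribution of user tenure is itself part of what the variant does — it is an intermediate outcome. Holding it fixed would remove that part of the effect; the total effect is the pooled difference.
Pooled: Variant A 19.5% vs Variant N 33.5%; Variant N is higher overall.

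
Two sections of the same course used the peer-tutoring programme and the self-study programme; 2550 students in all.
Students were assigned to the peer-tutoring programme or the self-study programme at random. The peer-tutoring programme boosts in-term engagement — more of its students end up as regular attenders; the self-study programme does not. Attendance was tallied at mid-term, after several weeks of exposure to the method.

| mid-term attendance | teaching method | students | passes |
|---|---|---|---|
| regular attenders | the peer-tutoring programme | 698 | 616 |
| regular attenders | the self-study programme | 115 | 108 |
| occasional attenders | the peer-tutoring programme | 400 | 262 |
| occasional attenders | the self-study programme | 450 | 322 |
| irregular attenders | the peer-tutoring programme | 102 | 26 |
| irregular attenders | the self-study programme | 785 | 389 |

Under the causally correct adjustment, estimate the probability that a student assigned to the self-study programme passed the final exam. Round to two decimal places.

Stratifying would compare teaching methods among students the teaching methods themselves sorted into mid-term attendance groups — a form of selection on an intermediate. The unconditioned pooled rates give the total causal effect.
So P(outcome | do(the self-study programme)) is just the pooled rate for the self-study programme: 819/1350 = 0.607.

0.61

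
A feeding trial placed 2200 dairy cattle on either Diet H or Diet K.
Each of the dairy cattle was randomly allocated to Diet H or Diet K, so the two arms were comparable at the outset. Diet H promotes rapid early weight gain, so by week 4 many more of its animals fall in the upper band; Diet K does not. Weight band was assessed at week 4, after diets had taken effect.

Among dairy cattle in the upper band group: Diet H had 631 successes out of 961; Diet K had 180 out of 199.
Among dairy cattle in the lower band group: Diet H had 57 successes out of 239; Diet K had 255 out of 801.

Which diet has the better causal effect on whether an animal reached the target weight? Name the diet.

Diet H

Within every week-4 weight band level Diet K has the higher rate, yet pooled Diet H does — Simpson's reversal.
Because the diet influences week-4 weight band, week-4 weight band is a post-treatment mediator, not a confounder. Stratifying on it would bias the estimate; the causal effect is the crude pooled difference.
Pooled: Diet H 57.3% vs Diet K 43.5%; Diet H is higher overall.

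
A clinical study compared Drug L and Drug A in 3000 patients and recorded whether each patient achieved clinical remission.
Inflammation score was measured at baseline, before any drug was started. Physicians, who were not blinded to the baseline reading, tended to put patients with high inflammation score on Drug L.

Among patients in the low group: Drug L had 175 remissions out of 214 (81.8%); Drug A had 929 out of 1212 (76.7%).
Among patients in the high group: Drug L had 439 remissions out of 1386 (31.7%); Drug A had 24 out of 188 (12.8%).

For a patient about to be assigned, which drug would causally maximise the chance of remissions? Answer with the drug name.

The stratified and pooled comparisons disagree (Drug L wins within each inflammation score; Drug A wins overall), so the answer turns on the causal role of inflammation score.
Here inflammation score is a common cause — it drives both which drug a case falls under and the outcome. The crude comparison mixes populations; the stratum-specific rates are the causally relevant ones.
Within each level — low: 81.8% vs 76.7%; high: 31.7% vs 12.8% — Drug L is higher every time.

Drug L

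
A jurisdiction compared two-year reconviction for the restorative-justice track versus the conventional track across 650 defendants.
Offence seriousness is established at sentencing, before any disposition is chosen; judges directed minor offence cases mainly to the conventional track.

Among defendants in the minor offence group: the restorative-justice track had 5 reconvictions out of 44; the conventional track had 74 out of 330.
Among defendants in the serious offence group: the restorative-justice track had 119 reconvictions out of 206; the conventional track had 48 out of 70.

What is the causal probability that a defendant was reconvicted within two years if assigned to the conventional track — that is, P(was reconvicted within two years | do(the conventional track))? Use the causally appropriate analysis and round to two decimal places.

The imbalance in offence seriousness arose from how defendants were allocated, not from anything the disposition did; and offence seriousness independently affects the outcome. The pooled gap is confounded — condition on offence seriousness.
Standardising the conventional track to the population offence seriousness mix: 0.575·74/330 + 0.425·48/70 = 0.420.

0.42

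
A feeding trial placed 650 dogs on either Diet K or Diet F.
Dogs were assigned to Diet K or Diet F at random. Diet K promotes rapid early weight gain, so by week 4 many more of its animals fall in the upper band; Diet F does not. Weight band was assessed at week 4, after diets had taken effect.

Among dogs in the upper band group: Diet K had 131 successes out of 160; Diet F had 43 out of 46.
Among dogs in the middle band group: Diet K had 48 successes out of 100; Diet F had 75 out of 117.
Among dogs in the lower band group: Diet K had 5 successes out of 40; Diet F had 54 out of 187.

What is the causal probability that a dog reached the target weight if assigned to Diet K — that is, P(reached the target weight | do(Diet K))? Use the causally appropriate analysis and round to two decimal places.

Week-4 weight band lies on the pathway diet → week-4 weight band → outcome, so adjusting for it blocks the indirect effect. For the total causal effect of diet, use the unadjusted pooled rates.
So P(outcome | do(Diet K)) is just the pooled rate for Diet K: 184/300 = 0.613.

0.61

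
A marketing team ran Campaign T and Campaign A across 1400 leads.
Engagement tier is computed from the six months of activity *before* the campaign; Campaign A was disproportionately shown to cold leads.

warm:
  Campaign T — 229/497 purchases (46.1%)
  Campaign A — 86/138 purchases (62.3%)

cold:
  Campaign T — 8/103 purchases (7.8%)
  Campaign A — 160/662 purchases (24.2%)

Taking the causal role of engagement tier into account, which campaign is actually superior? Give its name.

Campaign A

The stratified and pooled comparisons disagree (Campaign A wins within each engagement tier; Campaign T wins overall), so the answer turns on the causal role of engagement tier.
The imbalance in engagement tier arose from how leads were allocated, not from anything the campaign did; and engagement tier independently affects the outcome. The pooled gap is confounded — condition on engagement tier.
Within each level — warm: 46.1% vs 62.3%; cold: 7.8% vs 24.2% — Campaign A is higher every time.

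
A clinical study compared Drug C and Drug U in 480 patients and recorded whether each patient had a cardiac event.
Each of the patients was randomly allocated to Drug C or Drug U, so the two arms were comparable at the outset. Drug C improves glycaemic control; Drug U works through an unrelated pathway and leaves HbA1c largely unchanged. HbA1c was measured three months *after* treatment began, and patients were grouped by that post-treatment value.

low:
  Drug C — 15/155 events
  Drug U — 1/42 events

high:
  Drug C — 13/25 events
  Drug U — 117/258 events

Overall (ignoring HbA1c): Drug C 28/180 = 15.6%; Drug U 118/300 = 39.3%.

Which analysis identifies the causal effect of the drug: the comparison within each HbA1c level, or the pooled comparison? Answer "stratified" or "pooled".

Because the drug influences HbA1c, HbA1c is a post-treatment mediator, not a confounder. Stratifying on it would bias the estimate; the causal effect is the crude pooled difference.
Pooled: Drug C 15.6% vs Drug U 39.3%; Drug C is lower overall.

pooled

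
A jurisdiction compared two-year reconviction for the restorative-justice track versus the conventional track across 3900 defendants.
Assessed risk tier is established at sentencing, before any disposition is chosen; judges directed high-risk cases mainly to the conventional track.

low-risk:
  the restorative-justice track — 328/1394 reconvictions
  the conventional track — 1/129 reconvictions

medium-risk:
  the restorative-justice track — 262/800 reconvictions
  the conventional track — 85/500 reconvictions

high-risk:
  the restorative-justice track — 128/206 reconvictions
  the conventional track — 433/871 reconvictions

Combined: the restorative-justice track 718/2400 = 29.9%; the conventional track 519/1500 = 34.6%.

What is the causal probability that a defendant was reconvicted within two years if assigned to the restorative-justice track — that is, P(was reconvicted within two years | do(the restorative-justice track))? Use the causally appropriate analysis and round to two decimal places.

Nothing the disposition does changes assessed risk tier; the imbalance is an allocation artefact. With assessed risk tier also predicting the outcome, the pooled figure is confounded, and the within-stratum comparison is the causal one.
Standardising the restorative-justice track to the population assessed risk tier mix: 0.391·328/1394 + 0.333·262/800 + 0.276·128/206 = 0.373.

0.37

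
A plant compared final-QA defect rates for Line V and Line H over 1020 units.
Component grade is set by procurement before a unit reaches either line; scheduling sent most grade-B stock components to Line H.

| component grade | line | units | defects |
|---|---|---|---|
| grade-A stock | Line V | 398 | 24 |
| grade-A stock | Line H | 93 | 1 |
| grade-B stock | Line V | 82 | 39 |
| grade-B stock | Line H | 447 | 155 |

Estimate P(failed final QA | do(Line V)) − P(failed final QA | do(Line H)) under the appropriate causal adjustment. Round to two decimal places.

Component grade satisfies the back-door criterion: it is not a descendant of the line, and it blocks the spurious path from line to outcome. Adjusting for it (i.e., using the within-component grade rates) gives the causal effect.
Adjusting over the population distribution of component grade: 0.481·(0.060−0.011) + 0.519·(0.476−0.347) = +0.091.

+0.09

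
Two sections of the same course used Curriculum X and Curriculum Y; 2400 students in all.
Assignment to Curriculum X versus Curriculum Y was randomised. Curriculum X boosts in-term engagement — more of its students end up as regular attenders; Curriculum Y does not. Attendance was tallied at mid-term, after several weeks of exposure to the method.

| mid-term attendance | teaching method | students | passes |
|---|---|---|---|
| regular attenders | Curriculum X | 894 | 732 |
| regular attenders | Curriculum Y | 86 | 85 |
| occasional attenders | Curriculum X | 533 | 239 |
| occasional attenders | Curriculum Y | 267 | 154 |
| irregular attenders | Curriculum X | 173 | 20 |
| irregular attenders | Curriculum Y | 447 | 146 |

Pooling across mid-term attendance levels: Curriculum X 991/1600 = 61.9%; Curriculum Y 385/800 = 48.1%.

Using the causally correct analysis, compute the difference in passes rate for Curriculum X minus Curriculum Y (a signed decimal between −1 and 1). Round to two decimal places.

+0.14

The stratified and pooled comparisons disagree (Curriculum Y wins within each mid-term attendance; Curriculum X wins overall), so the answer turns on the causal role of mid-term attendance.
Mid-term attendance here is a post-treatment variable shaped by the teaching method; conditioning on it would introduce bias rather than remove it. The overall comparison is the causal one.
The causal difference is the pooled difference: 0.619 − 0.481 = +0.138.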